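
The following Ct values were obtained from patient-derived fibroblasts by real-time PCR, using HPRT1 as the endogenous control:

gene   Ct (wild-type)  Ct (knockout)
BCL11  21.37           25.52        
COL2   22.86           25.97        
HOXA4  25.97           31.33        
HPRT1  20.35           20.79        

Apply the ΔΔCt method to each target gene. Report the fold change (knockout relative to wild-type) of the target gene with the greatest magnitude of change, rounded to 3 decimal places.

0.033

BCL11: ΔΔCt = (25.52−20.79) − (21.37−20.35) = 4.73 − 1.02 = 3.71; fold change = 2^-3.71 = 0.076
COL2: ΔΔCt = (25.97−20.79) − (22.86−20.35) = 5.18 − 2.51 = 2.67; fold change = 2^-2.67 = 0.157
HOXA4: ΔΔCt = (31.33−20.79) − (25.97−20.35) = 10.54 − 5.62 = 4.92; fold change = 2^-4.92 = 0.033
HOXA4 has the largest |ΔΔCt| = 4.92.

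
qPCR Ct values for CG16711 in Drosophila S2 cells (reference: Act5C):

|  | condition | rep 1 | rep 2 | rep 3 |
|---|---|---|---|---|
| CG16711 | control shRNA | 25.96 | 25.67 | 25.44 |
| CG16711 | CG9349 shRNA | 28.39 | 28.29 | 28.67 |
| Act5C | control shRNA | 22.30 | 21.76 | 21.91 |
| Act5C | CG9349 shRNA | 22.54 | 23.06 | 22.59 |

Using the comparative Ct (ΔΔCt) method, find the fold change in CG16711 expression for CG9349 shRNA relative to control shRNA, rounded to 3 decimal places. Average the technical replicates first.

0.247

Mean Ct: CG16711 control shRNA 25.690; CG16711 CG9349 shRNA 28.450; Act5C control shRNA 21.990; Act5C CG9349 shRNA 22.730
ΔCt(control shRNA) = 25.690 − 21.990 = 3.700
ΔCt(CG9349 shRNA) = 28.450 − 22.730 = 5.720
ΔΔCt = 5.720 − 3.700 = 2.020
Fold change = 2^(−2.020) = 0.2466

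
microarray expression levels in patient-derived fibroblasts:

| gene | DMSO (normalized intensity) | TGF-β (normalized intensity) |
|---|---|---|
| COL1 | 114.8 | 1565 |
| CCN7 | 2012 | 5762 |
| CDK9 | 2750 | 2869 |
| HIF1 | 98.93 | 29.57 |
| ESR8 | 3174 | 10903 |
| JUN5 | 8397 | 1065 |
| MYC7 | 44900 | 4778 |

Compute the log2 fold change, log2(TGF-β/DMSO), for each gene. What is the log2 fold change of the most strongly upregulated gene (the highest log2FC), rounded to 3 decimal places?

3.769

log2(1565/114.8) = 3.769  (COL1)
log2(5762/2012) = 1.518  (CCN7)
log2(2869/2750) = 0.061  (CDK9)
log2(29.57/98.93) = -1.742  (HIF1)
log2(10903/3174) = 1.780  (ESR8)
log2(1065/8397) = -2.979  (JUN5)
log2(4778/44900) = -3.232  (MYC7)
COL1 is most strongly upregulated.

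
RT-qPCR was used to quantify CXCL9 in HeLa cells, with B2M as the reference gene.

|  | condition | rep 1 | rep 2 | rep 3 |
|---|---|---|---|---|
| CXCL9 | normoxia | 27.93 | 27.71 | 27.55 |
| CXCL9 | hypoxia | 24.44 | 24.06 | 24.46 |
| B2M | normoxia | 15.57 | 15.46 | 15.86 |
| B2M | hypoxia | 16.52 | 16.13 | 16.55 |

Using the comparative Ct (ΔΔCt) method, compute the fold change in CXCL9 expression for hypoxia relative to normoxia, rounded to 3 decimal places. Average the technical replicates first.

18.126

Mean Ct: CXCL9 normoxia 27.730; CXCL9 hypoxia 24.320; B2M normoxia 15.630; B2M hypoxia 16.400
ΔCt(normoxia) = 27.730 − 15.630 = 12.100
ΔCt(hypoxia) = 24.320 − 16.400 = 7.920
ΔΔCt = 7.920 − 12.100 = -4.180
Fold change = 2^(−(-4.180)) = 2^4.180 = 18.1261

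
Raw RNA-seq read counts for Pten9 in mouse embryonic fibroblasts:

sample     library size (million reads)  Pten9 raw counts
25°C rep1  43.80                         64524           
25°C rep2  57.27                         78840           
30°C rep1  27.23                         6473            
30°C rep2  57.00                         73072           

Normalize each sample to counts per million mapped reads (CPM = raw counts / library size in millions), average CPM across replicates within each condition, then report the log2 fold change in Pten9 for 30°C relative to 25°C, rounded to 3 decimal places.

CPM(25°C rep1) = 64524 / 43.80 = 1473.1507
CPM(25°C rep2) = 78840 / 57.27 = 1376.6370
CPM(30°C rep1) = 6473 / 27.23 = 237.7158
CPM(30°C rep2) = 73072 / 57.00 = 1281.9649
mean CPM(25°C) = 1424.8938; mean CPM(30°C) = 759.8403
Fold change = 759.8403 / 1424.8938 = 0.53326
log2(0.53326) = -0.9071

-0.907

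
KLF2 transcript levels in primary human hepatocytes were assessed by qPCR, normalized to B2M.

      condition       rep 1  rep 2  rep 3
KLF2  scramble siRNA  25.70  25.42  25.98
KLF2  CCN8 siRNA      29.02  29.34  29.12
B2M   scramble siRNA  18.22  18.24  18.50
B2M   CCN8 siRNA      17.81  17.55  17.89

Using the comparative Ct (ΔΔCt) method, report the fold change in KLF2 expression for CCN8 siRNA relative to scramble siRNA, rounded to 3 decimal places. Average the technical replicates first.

Mean Ct: KLF2 scramble siRNA 25.700; KLF2 CCN8 siRNA 29.160; B2M scramble siRNA 18.320; B2M CCN8 siRNA 17.750
ΔCt(scramble siRNA) = 25.700 − 18.320 = 7.380
ΔCt(CCN8 siRNA) = 29.160 − 17.750 = 11.410
ΔΔCt = 11.410 − 7.380 = 4.030
Fold change = 2^(−4.030) = 0.0612

0.061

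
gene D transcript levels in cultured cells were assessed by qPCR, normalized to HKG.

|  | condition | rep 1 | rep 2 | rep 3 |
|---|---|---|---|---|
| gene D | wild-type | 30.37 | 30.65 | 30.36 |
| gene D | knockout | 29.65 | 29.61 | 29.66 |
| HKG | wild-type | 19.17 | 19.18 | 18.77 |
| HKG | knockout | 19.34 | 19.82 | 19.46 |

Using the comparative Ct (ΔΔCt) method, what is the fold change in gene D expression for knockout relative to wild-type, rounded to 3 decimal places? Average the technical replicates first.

2.497

Mean Ct: gene D wild-type 30.460; gene D knockout 29.640; HKG wild-type 19.040; HKG knockout 19.540
ΔCt(wild-type) = 30.460 − 19.040 = 11.420
ΔCt(knockout) = 29.640 − 19.540 = 10.100
ΔΔCt = 10.100 − 11.420 = -1.320
Fold change = 2^(−(-1.320)) = 2^1.320 = 2.4967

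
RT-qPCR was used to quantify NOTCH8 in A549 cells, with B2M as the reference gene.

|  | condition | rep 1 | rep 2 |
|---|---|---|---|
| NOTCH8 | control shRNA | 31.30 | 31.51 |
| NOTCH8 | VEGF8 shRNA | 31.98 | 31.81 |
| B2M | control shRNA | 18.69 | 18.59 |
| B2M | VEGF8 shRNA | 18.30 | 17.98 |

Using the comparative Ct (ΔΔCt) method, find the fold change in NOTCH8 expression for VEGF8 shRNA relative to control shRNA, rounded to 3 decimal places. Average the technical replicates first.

0.503

Mean Ct: NOTCH8 control shRNA 31.405; NOTCH8 VEGF8 shRNA 31.895; B2M control shRNA 18.640; B2M VEGF8 shRNA 18.140
ΔCt(control shRNA) = 31.405 − 18.640 = 12.765
ΔCt(VEGF8 shRNA) = 31.895 − 18.140 = 13.755
ΔΔCt = 13.755 − 12.765 = 0.990
Fold change = 2^(−0.990) = 0.5035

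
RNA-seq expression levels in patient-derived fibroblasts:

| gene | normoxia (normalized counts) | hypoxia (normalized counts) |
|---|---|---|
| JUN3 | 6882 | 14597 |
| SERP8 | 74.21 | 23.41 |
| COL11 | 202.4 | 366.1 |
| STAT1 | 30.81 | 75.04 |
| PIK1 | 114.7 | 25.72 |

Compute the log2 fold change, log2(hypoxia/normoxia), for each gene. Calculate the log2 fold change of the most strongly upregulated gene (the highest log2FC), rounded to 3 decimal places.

log2(14597/6882) = 1.085  (JUN3)
log2(23.41/74.21) = -1.664  (SERP8)
log2(366.1/202.4) = 0.855  (COL11)
log2(75.04/30.81) = 1.284  (STAT1)
log2(25.72/114.7) = -2.157  (PIK1)
STAT1 is most strongly upregulated.

1.284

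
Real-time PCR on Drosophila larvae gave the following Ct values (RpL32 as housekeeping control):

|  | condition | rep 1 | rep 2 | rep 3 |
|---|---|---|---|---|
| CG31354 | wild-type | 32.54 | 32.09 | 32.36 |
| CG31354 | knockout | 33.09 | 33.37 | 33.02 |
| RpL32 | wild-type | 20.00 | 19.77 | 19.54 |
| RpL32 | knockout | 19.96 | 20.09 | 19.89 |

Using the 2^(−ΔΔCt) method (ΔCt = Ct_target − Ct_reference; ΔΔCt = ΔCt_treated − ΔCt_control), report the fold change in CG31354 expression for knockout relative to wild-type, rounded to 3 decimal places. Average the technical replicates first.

Mean Ct: CG31354 wild-type 32.330; CG31354 knockout 33.160; RpL32 wild-type 19.770; RpL32 knockout 19.980
ΔCt(wild-type) = 32.330 − 19.770 = 12.560
ΔCt(knockout) = 33.160 − 19.980 = 13.180
ΔΔCt = 13.180 − 12.560 = 0.620
Fold change = 2^(−0.620) = 0.6507

0.651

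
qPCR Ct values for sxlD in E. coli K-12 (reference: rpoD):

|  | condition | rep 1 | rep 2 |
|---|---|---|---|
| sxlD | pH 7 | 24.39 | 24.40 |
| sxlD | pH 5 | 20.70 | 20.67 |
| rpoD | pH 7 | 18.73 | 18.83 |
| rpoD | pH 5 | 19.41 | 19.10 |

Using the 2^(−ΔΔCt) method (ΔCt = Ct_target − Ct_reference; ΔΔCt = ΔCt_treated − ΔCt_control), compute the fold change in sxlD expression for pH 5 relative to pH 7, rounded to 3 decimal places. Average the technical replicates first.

18.189

Mean Ct: sxlD pH 7 24.395; sxlD pH 5 20.685; rpoD pH 7 18.780; rpoD pH 5 19.255
ΔCt(pH 7) = 24.395 − 18.780 = 5.615
ΔCt(pH 5) = 20.685 − 19.255 = 1.430
ΔΔCt = 1.430 − 5.615 = -4.185
Fold change = 2^(−(-4.185)) = 2^4.185 = 18.1891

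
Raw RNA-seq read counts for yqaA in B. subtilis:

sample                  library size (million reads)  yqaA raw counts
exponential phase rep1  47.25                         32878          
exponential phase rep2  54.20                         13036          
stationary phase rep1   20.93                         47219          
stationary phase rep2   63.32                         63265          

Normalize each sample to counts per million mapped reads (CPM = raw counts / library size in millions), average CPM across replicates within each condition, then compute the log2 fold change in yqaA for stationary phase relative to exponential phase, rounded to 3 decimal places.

CPM(exponential phase rep1) = 32878 / 47.25 = 695.8307
CPM(exponential phase rep2) = 13036 / 54.20 = 240.5166
CPM(stationary phase rep1) = 47219 / 20.93 = 2256.0440
CPM(stationary phase rep2) = 63265 / 63.32 = 999.1314
mean CPM(exponential phase) = 468.1736; mean CPM(stationary phase) = 1627.5877
Fold change = 1627.5877 / 468.1736 = 3.47646
log2(3.47646) = 1.7976

1.798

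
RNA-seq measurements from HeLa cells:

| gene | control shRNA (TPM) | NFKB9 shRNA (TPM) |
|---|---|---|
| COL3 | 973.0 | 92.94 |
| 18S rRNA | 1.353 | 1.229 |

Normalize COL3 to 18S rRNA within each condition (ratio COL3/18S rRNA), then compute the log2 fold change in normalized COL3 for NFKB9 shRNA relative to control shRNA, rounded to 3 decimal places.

COL3/18S rRNA (control shRNA) = 973.0 / 1.353 = 719.14
COL3/18S rRNA (NFKB9 shRNA) = 92.94 / 1.229 = 75.622
Fold change = 75.622 / 719.14 = 0.1052
log2(0.1052) = -3.2494

-3.249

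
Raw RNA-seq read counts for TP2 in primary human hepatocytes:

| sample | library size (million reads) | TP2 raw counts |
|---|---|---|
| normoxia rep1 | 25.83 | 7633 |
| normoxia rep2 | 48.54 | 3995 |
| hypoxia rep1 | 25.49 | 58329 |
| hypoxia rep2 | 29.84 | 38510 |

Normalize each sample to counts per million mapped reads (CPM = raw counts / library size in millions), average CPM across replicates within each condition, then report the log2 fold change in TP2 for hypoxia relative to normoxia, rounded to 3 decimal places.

CPM(normoxia rep1) = 7633 / 25.83 = 295.5091
CPM(normoxia rep2) = 3995 / 48.54 = 82.3033
CPM(hypoxia rep1) = 58329 / 25.49 = 2288.3091
CPM(hypoxia rep2) = 38510 / 29.84 = 1290.5496
mean CPM(normoxia) = 188.9062; mean CPM(hypoxia) = 1789.4294
Fold change = 1789.4294 / 188.9062 = 9.47258
log2(9.47258) = 3.2438

3.244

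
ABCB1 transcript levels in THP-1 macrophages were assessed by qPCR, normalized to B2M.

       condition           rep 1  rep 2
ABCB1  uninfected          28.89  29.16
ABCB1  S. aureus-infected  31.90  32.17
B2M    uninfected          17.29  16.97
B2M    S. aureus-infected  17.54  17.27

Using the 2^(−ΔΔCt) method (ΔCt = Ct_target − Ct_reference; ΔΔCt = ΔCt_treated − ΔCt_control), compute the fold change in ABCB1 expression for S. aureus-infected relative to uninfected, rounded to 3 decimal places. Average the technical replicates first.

Mean Ct: ABCB1 uninfected 29.025; ABCB1 S. aureus-infected 32.035; B2M uninfected 17.130; B2M S. aureus-infected 17.405
ΔCt(uninfected) = 29.025 − 17.130 = 11.895
ΔCt(S. aureus-infected) = 32.035 − 17.405 = 14.630
ΔΔCt = 14.630 − 11.895 = 2.735
Fold change = 2^(−2.735) = 0.1502

0.150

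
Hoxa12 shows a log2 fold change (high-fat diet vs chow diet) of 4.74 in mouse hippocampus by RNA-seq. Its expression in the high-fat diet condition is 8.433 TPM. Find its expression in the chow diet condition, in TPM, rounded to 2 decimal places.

0.32

Fold change = 2^(4.74) = 26.7228
chow diet expression = 8.433 / 26.7228 = 0.32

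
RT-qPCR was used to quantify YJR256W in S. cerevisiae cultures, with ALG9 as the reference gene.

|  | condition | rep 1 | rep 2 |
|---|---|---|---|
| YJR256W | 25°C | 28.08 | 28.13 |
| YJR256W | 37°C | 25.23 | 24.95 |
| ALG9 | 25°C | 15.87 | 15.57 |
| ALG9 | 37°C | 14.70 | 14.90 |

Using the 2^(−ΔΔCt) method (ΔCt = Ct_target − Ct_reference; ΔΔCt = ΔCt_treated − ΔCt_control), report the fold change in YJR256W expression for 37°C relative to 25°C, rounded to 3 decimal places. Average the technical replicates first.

4.272

Mean Ct: YJR256W 25°C 28.105; YJR256W 37°C 25.090; ALG9 25°C 15.720; ALG9 37°C 14.800
ΔCt(25°C) = 28.105 − 15.720 = 12.385
ΔCt(37°C) = 25.090 − 14.800 = 10.290
ΔΔCt = 10.290 − 12.385 = -2.095
Fold change = 2^(−(-2.095)) = 2^2.095 = 4.2723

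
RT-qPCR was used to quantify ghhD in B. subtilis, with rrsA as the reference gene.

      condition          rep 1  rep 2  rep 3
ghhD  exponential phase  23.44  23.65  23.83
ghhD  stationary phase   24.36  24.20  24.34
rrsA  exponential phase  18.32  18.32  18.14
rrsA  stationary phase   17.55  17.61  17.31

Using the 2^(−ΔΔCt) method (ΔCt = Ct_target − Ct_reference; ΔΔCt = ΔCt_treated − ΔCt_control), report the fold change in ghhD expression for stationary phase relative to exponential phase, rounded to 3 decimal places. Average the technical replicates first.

Mean Ct: ghhD exponential phase 23.640; ghhD stationary phase 24.300; rrsA exponential phase 18.260; rrsA stationary phase 17.490
ΔCt(exponential phase) = 23.640 − 18.260 = 5.380
ΔCt(stationary phase) = 24.300 − 17.490 = 6.810
ΔΔCt = 6.810 − 5.380 = 1.430
Fold change = 2^(−1.430) = 0.3711

0.371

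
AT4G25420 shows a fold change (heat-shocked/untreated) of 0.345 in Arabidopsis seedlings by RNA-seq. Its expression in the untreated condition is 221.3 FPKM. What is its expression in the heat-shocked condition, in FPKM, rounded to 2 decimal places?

heat-shocked expression = 221.3 × 0.345 = 76.35

76.35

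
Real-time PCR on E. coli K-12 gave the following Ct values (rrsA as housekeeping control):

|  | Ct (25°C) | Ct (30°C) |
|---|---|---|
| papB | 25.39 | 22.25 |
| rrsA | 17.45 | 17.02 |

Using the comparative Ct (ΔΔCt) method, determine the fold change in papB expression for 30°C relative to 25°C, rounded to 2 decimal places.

ΔCt(25°C) = 25.390 − 17.450 = 7.940
ΔCt(30°C) = 22.250 − 17.020 = 5.230
ΔΔCt = 5.230 − 7.940 = -2.710
Fold change = 2^(−(-2.710)) = 2^2.710 = 6.543

6.54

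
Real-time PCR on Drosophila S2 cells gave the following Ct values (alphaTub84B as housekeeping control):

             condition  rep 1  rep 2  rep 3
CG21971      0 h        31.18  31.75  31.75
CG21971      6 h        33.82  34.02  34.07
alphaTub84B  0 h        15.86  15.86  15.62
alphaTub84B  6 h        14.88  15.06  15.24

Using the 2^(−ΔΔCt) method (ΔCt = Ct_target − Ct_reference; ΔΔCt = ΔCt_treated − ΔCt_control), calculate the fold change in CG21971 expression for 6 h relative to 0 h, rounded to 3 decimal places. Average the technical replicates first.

Mean Ct: CG21971 0 h 31.560; CG21971 6 h 33.970; alphaTub84B 0 h 15.780; alphaTub84B 6 h 15.060
ΔCt(0 h) = 31.560 − 15.780 = 15.780
ΔCt(6 h) = 33.970 − 15.060 = 18.910
ΔΔCt = 18.910 − 15.780 = 3.130
Fold change = 2^(−3.130) = 0.1142

0.114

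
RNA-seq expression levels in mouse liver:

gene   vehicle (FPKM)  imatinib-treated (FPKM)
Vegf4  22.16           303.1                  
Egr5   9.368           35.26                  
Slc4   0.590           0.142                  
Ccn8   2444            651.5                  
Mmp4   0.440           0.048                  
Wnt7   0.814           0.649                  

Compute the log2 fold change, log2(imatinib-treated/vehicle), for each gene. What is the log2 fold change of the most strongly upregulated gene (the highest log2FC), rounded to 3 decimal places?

log2(303.1/22.16) = 3.774  (Vegf4)
log2(35.26/9.368) = 1.912  (Egr5)
log2(0.142/0.590) = -2.055  (Slc4)
log2(651.5/2444) = -1.907  (Ccn8)
log2(0.048/0.440) = -3.196  (Mmp4)
log2(0.649/0.814) = -0.327  (Wnt7)
Vegf4 is most strongly upregulated.

3.774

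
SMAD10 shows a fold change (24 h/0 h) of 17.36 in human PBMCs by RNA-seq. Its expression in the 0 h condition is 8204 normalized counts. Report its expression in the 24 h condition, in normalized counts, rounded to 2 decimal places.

24 h expression = 8204 × 17.36 = 142421.44

142421.44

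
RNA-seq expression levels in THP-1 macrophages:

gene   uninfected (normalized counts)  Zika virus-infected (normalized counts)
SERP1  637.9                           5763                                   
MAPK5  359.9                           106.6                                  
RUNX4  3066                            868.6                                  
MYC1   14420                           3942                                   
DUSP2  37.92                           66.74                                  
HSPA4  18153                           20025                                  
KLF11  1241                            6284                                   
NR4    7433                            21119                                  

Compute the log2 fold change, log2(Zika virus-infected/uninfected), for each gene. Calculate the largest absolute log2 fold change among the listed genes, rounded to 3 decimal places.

3.175

log2(5763/637.9) = 3.175  (SERP1)
log2(106.6/359.9) = -1.755  (MAPK5)
log2(868.6/3066) = -1.820  (RUNX4)
log2(3942/14420) = -1.871  (MYC1)
log2(66.74/37.92) = 0.816  (DUSP2)
log2(20025/18153) = 0.142  (HSPA4)
log2(6284/1241) = 2.340  (KLF11)
log2(21119/7433) = 1.507  (NR4)
The largest magnitude belongs to SERP1.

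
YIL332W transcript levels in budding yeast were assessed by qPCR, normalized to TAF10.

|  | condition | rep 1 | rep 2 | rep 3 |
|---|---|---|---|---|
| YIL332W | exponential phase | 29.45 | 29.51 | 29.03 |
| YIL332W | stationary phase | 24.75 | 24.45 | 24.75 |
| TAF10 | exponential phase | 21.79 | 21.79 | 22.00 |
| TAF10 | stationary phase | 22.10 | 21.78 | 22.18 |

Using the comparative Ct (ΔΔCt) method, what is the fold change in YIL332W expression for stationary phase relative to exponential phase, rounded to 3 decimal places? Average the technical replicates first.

28.641

Mean Ct: YIL332W exponential phase 29.330; YIL332W stationary phase 24.650; TAF10 exponential phase 21.860; TAF10 stationary phase 22.020
ΔCt(exponential phase) = 29.330 − 21.860 = 7.470
ΔCt(stationary phase) = 24.650 − 22.020 = 2.630
ΔΔCt = 2.630 − 7.470 = -4.840
Fold change = 2^(−(-4.840)) = 2^4.840 = 28.6408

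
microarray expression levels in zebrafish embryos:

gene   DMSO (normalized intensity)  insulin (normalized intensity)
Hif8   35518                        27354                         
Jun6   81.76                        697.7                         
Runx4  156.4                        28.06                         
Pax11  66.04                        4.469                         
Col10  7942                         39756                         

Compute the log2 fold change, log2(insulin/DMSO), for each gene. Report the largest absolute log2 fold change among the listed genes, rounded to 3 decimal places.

3.885

log2(27354/35518) = -0.377  (Hif8)
log2(697.7/81.76) = 3.093  (Jun6)
log2(28.06/156.4) = -2.479  (Runx4)
log2(4.469/66.04) = -3.885  (Pax11)
log2(39756/7942) = 2.324  (Col10)
The largest magnitude belongs to Pax11.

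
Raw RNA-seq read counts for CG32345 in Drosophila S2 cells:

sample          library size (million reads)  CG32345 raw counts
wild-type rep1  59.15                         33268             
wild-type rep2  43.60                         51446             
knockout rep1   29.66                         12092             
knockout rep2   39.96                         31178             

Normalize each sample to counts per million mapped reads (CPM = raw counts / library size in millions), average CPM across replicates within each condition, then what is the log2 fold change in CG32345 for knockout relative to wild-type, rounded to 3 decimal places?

-0.553

CPM(wild-type rep1) = 33268 / 59.15 = 562.4345
CPM(wild-type rep2) = 51446 / 43.60 = 1179.9541
CPM(knockout rep1) = 12092 / 29.66 = 407.6871
CPM(knockout rep2) = 31178 / 39.96 = 780.2302
mean CPM(wild-type) = 871.1943; mean CPM(knockout) = 593.9587
Fold change = 593.9587 / 871.1943 = 0.68178
log2(0.68178) = -0.5526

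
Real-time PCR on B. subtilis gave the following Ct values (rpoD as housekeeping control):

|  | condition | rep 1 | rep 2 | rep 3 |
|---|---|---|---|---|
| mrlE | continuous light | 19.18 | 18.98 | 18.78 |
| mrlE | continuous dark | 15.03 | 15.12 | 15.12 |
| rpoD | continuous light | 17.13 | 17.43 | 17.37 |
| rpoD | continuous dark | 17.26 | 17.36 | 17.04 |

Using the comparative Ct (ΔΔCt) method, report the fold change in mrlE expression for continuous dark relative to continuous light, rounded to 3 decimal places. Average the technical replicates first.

Mean Ct: mrlE continuous light 18.980; mrlE continuous dark 15.090; rpoD continuous light 17.310; rpoD continuous dark 17.220
ΔCt(continuous light) = 18.980 − 17.310 = 1.670
ΔCt(continuous dark) = 15.090 − 17.220 = -2.130
ΔΔCt = -2.130 − 1.670 = -3.800
Fold change = 2^(−(-3.800)) = 2^3.800 = 13.9288

13.929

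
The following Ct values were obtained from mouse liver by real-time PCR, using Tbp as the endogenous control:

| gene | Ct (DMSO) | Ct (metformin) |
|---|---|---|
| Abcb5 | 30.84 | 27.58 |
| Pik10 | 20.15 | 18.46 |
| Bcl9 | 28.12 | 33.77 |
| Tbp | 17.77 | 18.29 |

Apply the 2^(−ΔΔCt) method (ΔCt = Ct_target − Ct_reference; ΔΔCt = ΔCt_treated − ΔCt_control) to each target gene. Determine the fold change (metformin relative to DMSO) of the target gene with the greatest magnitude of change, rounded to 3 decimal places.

Abcb5: ΔΔCt = (27.58−18.29) − (30.84−17.77) = 9.29 − 13.07 = -3.78; fold change = 2^3.78 = 13.737
Pik10: ΔΔCt = (18.46−18.29) − (20.15−17.77) = 0.17 − 2.38 = -2.21; fold change = 2^2.21 = 4.627
Bcl9: ΔΔCt = (33.77−18.29) − (28.12−17.77) = 15.48 − 10.35 = 5.13; fold change = 2^-5.13 = 0.029
Bcl9 has the largest |ΔΔCt| = 5.13.

0.029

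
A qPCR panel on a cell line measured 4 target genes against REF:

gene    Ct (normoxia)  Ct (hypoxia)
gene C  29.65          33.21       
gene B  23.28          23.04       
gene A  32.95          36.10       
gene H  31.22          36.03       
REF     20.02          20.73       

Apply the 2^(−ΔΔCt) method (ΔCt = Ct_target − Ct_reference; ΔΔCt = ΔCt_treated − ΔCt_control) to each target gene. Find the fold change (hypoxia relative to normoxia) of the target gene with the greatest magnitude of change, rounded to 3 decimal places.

0.058

gene C: ΔΔCt = (33.21−20.73) − (29.65−20.02) = 12.48 − 9.63 = 2.85; fold change = 2^-2.85 = 0.139
gene B: ΔΔCt = (23.04−20.73) − (23.28−20.02) = 2.31 − 3.26 = -0.95; fold change = 2^0.95 = 1.932
gene A: ΔΔCt = (36.10−20.73) − (32.95−20.02) = 15.37 − 12.93 = 2.44; fold change = 2^-2.44 = 0.184
gene H: ΔΔCt = (36.03−20.73) − (31.22−20.02) = 15.30 − 11.20 = 4.10; fold change = 2^-4.10 = 0.058
gene H has the largest |ΔΔCt| = 4.10.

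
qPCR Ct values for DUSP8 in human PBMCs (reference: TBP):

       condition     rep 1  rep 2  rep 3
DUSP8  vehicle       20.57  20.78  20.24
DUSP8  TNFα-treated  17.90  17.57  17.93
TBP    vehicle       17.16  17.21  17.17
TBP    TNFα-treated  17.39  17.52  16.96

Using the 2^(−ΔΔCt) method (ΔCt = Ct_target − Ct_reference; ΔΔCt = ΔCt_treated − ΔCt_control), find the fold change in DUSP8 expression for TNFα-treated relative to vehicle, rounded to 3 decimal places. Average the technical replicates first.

7.160

Mean Ct: DUSP8 vehicle 20.530; DUSP8 TNFα-treated 17.800; TBP vehicle 17.180; TBP TNFα-treated 17.290
ΔCt(vehicle) = 20.530 − 17.180 = 3.350
ΔCt(TNFα-treated) = 17.800 − 17.290 = 0.510
ΔΔCt = 0.510 − 3.350 = -2.840
Fold change = 2^(−(-2.840)) = 2^2.840 = 7.1602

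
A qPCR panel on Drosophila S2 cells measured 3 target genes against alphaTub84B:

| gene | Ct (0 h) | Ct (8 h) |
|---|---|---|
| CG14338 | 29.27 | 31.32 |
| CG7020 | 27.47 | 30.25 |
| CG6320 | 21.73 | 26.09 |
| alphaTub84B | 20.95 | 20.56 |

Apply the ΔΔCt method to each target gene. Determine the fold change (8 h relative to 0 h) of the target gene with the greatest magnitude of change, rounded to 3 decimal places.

CG14338: ΔΔCt = (31.32−20.56) − (29.27−20.95) = 10.76 − 8.32 = 2.44; fold change = 2^-2.44 = 0.184
CG7020: ΔΔCt = (30.25−20.56) − (27.47−20.95) = 9.69 − 6.52 = 3.17; fold change = 2^-3.17 = 0.111
CG6320: ΔΔCt = (26.09−20.56) − (21.73−20.95) = 5.53 − 0.78 = 4.75; fold change = 2^-4.75 = 0.037
CG6320 has the largest |ΔΔCt| = 4.75.

0.037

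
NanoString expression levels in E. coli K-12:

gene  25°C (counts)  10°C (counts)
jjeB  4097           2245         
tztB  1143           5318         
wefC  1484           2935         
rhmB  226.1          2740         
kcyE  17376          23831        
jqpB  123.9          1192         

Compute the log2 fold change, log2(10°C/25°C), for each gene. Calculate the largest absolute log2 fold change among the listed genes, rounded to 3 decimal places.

log2(2245/4097) = -0.868  (jjeB)
log2(5318/1143) = 2.218  (tztB)
log2(2935/1484) = 0.984  (wefC)
log2(2740/226.1) = 3.599  (rhmB)
log2(23831/17376) = 0.456  (kcyE)
log2(1192/123.9) = 3.266  (jqpB)
The largest magnitude belongs to rhmB.

3.599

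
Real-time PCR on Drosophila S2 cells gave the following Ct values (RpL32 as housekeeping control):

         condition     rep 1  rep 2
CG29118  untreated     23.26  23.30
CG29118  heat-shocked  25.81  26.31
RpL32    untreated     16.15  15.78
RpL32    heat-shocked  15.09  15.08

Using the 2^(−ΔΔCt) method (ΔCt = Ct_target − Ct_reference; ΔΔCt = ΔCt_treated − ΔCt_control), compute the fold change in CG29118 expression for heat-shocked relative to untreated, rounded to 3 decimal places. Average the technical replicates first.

0.079

Mean Ct: CG29118 untreated 23.280; CG29118 heat-shocked 26.060; RpL32 untreated 15.965; RpL32 heat-shocked 15.085
ΔCt(untreated) = 23.280 − 15.965 = 7.315
ΔCt(heat-shocked) = 26.060 − 15.085 = 10.975
ΔΔCt = 10.975 − 7.315 = 3.660
Fold change = 2^(−3.660) = 0.0791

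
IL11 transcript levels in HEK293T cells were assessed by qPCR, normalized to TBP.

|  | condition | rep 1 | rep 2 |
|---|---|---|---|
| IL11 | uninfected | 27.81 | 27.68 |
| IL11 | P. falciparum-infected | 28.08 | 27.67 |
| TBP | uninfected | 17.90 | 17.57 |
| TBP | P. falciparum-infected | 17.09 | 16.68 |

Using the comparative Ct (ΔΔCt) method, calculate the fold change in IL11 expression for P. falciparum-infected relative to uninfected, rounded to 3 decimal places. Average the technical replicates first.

0.507

Mean Ct: IL11 uninfected 27.745; IL11 P. falciparum-infected 27.875; TBP uninfected 17.735; TBP P. falciparum-infected 16.885
ΔCt(uninfected) = 27.745 − 17.735 = 10.010
ΔCt(P. falciparum-infected) = 27.875 − 16.885 = 10.990
ΔΔCt = 10.990 − 10.010 = 0.980
Fold change = 2^(−0.980) = 0.5070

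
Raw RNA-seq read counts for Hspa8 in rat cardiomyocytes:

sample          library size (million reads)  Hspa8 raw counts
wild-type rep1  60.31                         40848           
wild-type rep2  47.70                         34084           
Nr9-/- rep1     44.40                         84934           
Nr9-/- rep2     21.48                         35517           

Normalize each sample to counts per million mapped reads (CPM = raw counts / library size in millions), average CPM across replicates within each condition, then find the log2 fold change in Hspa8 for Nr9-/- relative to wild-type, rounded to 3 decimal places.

1.357

CPM(wild-type rep1) = 40848 / 60.31 = 677.3006
CPM(wild-type rep2) = 34084 / 47.70 = 714.5493
CPM(Nr9-/- rep1) = 84934 / 44.40 = 1912.9279
CPM(Nr9-/- rep2) = 35517 / 21.48 = 1653.4916
mean CPM(wild-type) = 695.9249; mean CPM(Nr9-/-) = 1783.2098
Fold change = 1783.2098 / 695.9249 = 2.56236
log2(2.56236) = 1.3575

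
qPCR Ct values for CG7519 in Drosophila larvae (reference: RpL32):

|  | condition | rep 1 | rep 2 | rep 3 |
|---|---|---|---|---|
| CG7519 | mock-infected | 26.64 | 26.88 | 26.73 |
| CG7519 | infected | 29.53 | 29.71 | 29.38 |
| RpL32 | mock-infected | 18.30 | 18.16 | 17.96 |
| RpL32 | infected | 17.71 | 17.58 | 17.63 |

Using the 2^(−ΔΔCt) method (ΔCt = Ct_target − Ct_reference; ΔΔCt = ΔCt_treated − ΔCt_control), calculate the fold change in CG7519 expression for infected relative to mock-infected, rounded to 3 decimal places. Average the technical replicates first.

0.102

Mean Ct: CG7519 mock-infected 26.750; CG7519 infected 29.540; RpL32 mock-infected 18.140; RpL32 infected 17.640
ΔCt(mock-infected) = 26.750 − 18.140 = 8.610
ΔCt(infected) = 29.540 − 17.640 = 11.900
ΔΔCt = 11.900 − 8.610 = 3.290
Fold change = 2^(−3.290) = 0.1022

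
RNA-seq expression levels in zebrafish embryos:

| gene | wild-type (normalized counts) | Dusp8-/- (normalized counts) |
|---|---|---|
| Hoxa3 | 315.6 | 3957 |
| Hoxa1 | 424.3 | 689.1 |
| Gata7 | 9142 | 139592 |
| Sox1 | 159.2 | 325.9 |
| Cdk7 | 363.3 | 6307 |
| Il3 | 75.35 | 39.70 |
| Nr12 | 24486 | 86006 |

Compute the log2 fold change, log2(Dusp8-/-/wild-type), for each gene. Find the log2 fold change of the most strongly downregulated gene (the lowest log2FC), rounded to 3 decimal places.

log2(3957/315.6) = 3.648  (Hoxa3)
log2(689.1/424.3) = 0.700  (Hoxa1)
log2(139592/9142) = 3.933  (Gata7)
log2(325.9/159.2) = 1.034  (Sox1)
log2(6307/363.3) = 4.118  (Cdk7)
log2(39.70/75.35) = -0.924  (Il3)
log2(86006/24486) = 1.812  (Nr12)
Il3 is most strongly downregulated.

-0.924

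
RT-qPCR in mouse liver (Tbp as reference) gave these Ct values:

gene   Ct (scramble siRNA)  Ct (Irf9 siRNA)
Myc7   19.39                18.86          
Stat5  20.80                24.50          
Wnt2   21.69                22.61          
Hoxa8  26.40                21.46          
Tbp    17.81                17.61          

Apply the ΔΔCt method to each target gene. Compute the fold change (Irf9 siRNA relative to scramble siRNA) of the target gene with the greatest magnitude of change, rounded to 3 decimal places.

Myc7: ΔΔCt = (18.86−17.61) − (19.39−17.81) = 1.25 − 1.58 = -0.33; fold change = 2^0.33 = 1.257
Stat5: ΔΔCt = (24.50−17.61) − (20.80−17.81) = 6.89 − 2.99 = 3.90; fold change = 2^-3.90 = 0.067
Wnt2: ΔΔCt = (22.61−17.61) − (21.69−17.81) = 5.00 − 3.88 = 1.12; fold change = 2^-1.12 = 0.460
Hoxa8: ΔΔCt = (21.46−17.61) − (26.40−17.81) = 3.85 − 8.59 = -4.74; fold change = 2^4.74 = 26.723
Hoxa8 has the largest |ΔΔCt| = 4.74.

26.723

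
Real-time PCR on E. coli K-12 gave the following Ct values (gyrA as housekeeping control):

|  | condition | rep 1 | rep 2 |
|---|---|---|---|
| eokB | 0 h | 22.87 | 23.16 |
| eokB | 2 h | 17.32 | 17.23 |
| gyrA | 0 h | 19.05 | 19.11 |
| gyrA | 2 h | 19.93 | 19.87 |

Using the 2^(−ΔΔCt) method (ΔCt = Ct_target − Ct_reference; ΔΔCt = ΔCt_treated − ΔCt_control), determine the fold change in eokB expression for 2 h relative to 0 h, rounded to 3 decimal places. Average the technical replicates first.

Mean Ct: eokB 0 h 23.015; eokB 2 h 17.275; gyrA 0 h 19.080; gyrA 2 h 19.900
ΔCt(0 h) = 23.015 − 19.080 = 3.935
ΔCt(2 h) = 17.275 − 19.900 = -2.625
ΔΔCt = -2.625 − 3.935 = -6.560
Fold change = 2^(−(-6.560)) = 2^6.560 = 94.3532

94.353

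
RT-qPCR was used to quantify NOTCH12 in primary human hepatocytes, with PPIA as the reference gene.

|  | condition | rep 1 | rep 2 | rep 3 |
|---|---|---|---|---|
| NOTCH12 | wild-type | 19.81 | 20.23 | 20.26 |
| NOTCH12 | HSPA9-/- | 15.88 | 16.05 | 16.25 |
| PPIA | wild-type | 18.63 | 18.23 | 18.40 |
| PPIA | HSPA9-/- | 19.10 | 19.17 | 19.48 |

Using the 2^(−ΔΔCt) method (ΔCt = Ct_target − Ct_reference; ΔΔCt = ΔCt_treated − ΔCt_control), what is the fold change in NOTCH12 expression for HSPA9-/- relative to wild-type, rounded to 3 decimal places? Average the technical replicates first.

29.243

Mean Ct: NOTCH12 wild-type 20.100; NOTCH12 HSPA9-/- 16.060; PPIA wild-type 18.420; PPIA HSPA9-/- 19.250
ΔCt(wild-type) = 20.100 − 18.420 = 1.680
ΔCt(HSPA9-/-) = 16.060 − 19.250 = -3.190
ΔΔCt = -3.190 − 1.680 = -4.870
Fold change = 2^(−(-4.870)) = 2^4.870 = 29.2426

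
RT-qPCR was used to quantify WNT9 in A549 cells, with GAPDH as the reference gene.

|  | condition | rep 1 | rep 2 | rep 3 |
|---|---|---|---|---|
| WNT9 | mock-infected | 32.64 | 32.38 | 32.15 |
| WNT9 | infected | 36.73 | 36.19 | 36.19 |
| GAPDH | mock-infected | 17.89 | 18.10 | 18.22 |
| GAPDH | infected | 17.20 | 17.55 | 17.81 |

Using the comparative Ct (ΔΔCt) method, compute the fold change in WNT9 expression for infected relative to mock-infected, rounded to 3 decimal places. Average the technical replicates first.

0.043

Mean Ct: WNT9 mock-infected 32.390; WNT9 infected 36.370; GAPDH mock-infected 18.070; GAPDH infected 17.520
ΔCt(mock-infected) = 32.390 − 18.070 = 14.320
ΔCt(infected) = 36.370 − 17.520 = 18.850
ΔΔCt = 18.850 − 14.320 = 4.530
Fold change = 2^(−4.530) = 0.0433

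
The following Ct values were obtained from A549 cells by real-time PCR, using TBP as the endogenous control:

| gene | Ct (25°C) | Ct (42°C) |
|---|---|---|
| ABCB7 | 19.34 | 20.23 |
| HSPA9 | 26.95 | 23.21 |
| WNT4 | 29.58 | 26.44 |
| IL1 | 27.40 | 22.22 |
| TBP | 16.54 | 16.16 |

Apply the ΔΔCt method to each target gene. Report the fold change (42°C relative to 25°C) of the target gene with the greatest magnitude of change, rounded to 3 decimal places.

ABCB7: ΔΔCt = (20.23−16.16) − (19.34−16.54) = 4.07 − 2.80 = 1.27; fold change = 2^-1.27 = 0.415
HSPA9: ΔΔCt = (23.21−16.16) − (26.95−16.54) = 7.05 − 10.41 = -3.36; fold change = 2^3.36 = 10.267
WNT4: ΔΔCt = (26.44−16.16) − (29.58−16.54) = 10.28 − 13.04 = -2.76; fold change = 2^2.76 = 6.774
IL1: ΔΔCt = (22.22−16.16) − (27.40−16.54) = 6.06 − 10.86 = -4.80; fold change = 2^4.80 = 27.858
IL1 has the largest |ΔΔCt| = 4.80.

27.858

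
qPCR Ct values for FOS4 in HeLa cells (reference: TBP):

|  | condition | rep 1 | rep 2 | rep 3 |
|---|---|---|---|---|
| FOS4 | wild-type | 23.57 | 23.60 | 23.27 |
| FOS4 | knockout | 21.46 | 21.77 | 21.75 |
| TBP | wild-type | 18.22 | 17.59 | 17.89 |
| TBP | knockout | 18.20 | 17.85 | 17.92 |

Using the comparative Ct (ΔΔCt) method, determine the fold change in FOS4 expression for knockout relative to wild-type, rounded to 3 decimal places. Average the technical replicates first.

Mean Ct: FOS4 wild-type 23.480; FOS4 knockout 21.660; TBP wild-type 17.900; TBP knockout 17.990
ΔCt(wild-type) = 23.480 − 17.900 = 5.580
ΔCt(knockout) = 21.660 − 17.990 = 3.670
ΔΔCt = 3.670 − 5.580 = -1.910
Fold change = 2^(−(-1.910)) = 2^1.910 = 3.7581

3.758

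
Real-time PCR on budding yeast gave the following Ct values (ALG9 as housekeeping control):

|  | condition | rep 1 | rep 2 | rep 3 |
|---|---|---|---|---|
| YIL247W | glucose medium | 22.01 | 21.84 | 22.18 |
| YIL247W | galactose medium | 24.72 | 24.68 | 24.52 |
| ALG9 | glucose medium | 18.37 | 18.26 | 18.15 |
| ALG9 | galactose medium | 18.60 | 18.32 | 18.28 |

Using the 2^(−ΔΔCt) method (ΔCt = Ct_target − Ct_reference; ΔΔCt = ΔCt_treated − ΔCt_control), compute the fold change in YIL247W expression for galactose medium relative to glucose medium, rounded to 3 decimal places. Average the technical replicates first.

Mean Ct: YIL247W glucose medium 22.010; YIL247W galactose medium 24.640; ALG9 glucose medium 18.260; ALG9 galactose medium 18.400
ΔCt(glucose medium) = 22.010 − 18.260 = 3.750
ΔCt(galactose medium) = 24.640 − 18.400 = 6.240
ΔΔCt = 6.240 − 3.750 = 2.490
Fold change = 2^(−2.490) = 0.1780

0.178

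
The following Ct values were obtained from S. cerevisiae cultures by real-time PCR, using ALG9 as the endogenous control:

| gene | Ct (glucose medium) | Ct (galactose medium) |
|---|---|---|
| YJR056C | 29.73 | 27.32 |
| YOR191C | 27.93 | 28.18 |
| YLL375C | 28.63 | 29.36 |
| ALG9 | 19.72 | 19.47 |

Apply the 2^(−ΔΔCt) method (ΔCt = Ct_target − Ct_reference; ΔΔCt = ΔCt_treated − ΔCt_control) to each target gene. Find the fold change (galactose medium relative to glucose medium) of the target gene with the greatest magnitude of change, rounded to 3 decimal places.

4.469

YJR056C: ΔΔCt = (27.32−19.47) − (29.73−19.72) = 7.85 − 10.01 = -2.16; fold change = 2^2.16 = 4.469
YOR191C: ΔΔCt = (28.18−19.47) − (27.93−19.72) = 8.71 − 8.21 = 0.50; fold change = 2^-0.50 = 0.707
YLL375C: ΔΔCt = (29.36−19.47) − (28.63−19.72) = 9.89 − 8.91 = 0.98; fold change = 2^-0.98 = 0.507
YJR056C has the largest |ΔΔCt| = 2.16.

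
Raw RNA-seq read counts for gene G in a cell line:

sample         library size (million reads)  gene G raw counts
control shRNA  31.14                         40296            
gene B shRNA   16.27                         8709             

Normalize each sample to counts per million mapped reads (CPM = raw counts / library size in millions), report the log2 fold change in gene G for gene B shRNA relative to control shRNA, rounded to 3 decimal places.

CPM(control shRNA) = 40296 / 31.14 = 1294.0270
CPM(gene B shRNA) = 8709 / 16.27 = 535.2797
Fold change = 535.2797 / 1294.0270 = 0.41365
log2(0.41365) = -1.2735

-1.274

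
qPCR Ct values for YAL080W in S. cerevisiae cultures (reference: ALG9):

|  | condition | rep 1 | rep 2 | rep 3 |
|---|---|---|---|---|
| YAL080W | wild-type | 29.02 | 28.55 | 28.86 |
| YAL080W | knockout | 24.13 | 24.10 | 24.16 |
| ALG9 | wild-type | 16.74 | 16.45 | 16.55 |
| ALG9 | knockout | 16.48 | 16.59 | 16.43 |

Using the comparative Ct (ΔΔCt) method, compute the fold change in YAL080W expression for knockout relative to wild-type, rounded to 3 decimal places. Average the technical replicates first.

Mean Ct: YAL080W wild-type 28.810; YAL080W knockout 24.130; ALG9 wild-type 16.580; ALG9 knockout 16.500
ΔCt(wild-type) = 28.810 − 16.580 = 12.230
ΔCt(knockout) = 24.130 − 16.500 = 7.630
ΔΔCt = 7.630 − 12.230 = -4.600
Fold change = 2^(−(-4.600)) = 2^4.600 = 24.2515

24.251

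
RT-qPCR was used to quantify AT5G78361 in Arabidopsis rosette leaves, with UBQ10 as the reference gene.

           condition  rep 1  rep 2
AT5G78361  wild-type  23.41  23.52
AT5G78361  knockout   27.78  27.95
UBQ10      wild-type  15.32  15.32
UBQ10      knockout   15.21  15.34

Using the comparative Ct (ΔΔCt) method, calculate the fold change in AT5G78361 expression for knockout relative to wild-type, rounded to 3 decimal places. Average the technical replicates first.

0.046

Mean Ct: AT5G78361 wild-type 23.465; AT5G78361 knockout 27.865; UBQ10 wild-type 15.320; UBQ10 knockout 15.275
ΔCt(wild-type) = 23.465 − 15.320 = 8.145
ΔCt(knockout) = 27.865 − 15.275 = 12.590
ΔΔCt = 12.590 − 8.145 = 4.445
Fold change = 2^(−4.445) = 0.0459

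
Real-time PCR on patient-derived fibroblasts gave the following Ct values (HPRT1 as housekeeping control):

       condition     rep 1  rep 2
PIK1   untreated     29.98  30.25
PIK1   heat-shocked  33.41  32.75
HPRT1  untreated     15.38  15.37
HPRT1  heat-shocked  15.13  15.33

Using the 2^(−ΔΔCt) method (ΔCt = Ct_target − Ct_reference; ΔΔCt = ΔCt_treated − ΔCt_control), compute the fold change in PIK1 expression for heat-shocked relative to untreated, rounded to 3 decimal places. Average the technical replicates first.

0.116

Mean Ct: PIK1 untreated 30.115; PIK1 heat-shocked 33.080; HPRT1 untreated 15.375; HPRT1 heat-shocked 15.230
ΔCt(untreated) = 30.115 − 15.375 = 14.740
ΔCt(heat-shocked) = 33.080 − 15.230 = 17.850
ΔΔCt = 17.850 − 14.740 = 3.110
Fold change = 2^(−3.110) = 0.1158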